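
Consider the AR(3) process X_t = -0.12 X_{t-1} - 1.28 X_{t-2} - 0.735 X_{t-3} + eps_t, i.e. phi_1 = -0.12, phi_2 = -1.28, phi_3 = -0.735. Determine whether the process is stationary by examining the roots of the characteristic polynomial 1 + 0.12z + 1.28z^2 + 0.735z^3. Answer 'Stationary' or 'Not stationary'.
\text{Not stationary}

The AR(p) characteristic polynomial is P(z) = 1 + 0.12z + 1.28z^2 + 0.735z^3.
Stationarity requires all roots to lie outside the unit circle, i.e. |z| > 1 for every root.
Degree 3: look for a simple real root z0 first, then factor out (1 - z/z0) and solve the remaining quadratic.
Testing z0 = -2: P(-2) = 1 + (0.12)(-2) + (1.28)(-2)^2 + (0.735)(-2)^3
  = 1 + (-0.24) + (5.12) + (-5.88) = 0.  So z_0 = -2 is a root, |z_0| = 2.
Divide out the factor (1 + 0.5 z) = (1 - z/z0) (since 1/z0 = -0.5):
  P(z) = (1 + 0.5 z)(1 + (-0.38) z + (1.47) z^2)
  [check: z-coef -0.38 - (-0.5) = 0.12; z^2-coef 1.47 - (-0.5)(-0.38) = 1.28; z^3-coef -(-0.5)(1.47) = 0.735.]
Remaining roots from the quadratic factor 1 + (-0.38) z + (1.47) z^2:
  Set 1 + (-0.38) z + (1.47) z^2 = 0, i.e. a z^2 + b z + c = 0 with a = 1.47, b = -0.38, c = 1.
  Discriminant D = b^2 - 4ac = (-0.38)^2 - 4*(1.47)*1 = 0.1444 - (5.88) = -5.7356.
  D < 0, so the roots are the complex-conjugate pair z = (-b +/- i sqrt(-D)) / (2a) = 0.1293 +/- 0.8146i.
  For a conjugate pair |z|^2 = z * conj(z) = (product of roots) = c/a = 1/(1.47) = 0.680272, so |z| = sqrt(0.680272) = 0.8248 for both roots.
Moduli of all roots: 2.0000, 0.8248, 0.8248.
All moduli strictly greater than 1? No.
Verdict: Not stationary.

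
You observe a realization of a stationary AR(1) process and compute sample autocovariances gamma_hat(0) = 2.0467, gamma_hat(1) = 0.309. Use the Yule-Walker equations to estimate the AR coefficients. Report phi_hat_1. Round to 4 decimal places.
\hat\phi_{1} = 0.1510

The Yule-Walker equations for an AR(p) process read, in matrix form,
  Gamma_p phi = r_p,   with   (Gamma_p)_{ij} = gamma(|i - j|),
                       (r_p)_i = gamma(i),   i,j = 1..p.
Substitute the sample gammas (Toeplitz matrix and right-hand side of size 1):
  Gamma_p = [[2.0467]]
  r_p     = [0.309]
With p = 1 this is the single equation gamma(0) phi_1 = gamma(1):
  phi_hat_1 = gamma(1) / gamma(0) = 0.309 / 2.0467 = 0.1510.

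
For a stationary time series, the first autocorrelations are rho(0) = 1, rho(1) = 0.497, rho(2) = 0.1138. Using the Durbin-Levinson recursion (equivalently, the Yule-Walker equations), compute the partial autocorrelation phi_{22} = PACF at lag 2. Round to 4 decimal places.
\phi_{22} = -0.1769

The PACF at lag k is phi_{kk}, the last component of the solution
to the Yule-Walker system G_k phi = r_k where
  (G_k)_{ij} = rho(|i - j|), (r_k)_i = rho(i), i,j = 1..k.
Equivalently, Durbin-Levinson gives phi_{kk} iteratively:
  phi_{11} = rho(1)
  phi_{kk} = [rho(k) - sum_{j=1..k-1} phi_{k-1,j} rho(k-j)]
            / [1 - sum_{j=1..k-1} phi_{k-1,j} rho(j)],
  phi_{k,j} = phi_{k-1,j} - phi_{kk} phi_{k-1,k-j},  j = 1..k-1.
Step k = 1:
  phi_11 = rho(1) = 0.497.
Step k = 2:
  phi_22 = [rho(2) - phi_11 rho(1)] / [1 - phi_11 rho(1)] = [0.1138 - (0.497)(0.497)] / [1 - (0.497)(0.497)]
         = -0.133209 / 0.752991 = -0.1769.
Therefore phi_{22} = -0.1769.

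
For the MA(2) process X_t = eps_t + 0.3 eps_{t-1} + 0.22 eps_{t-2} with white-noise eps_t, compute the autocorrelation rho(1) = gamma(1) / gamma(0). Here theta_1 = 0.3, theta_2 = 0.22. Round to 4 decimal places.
\rho(1) = 0.3215

For an MA(q) process with theta_0 = 1, the autocovariance is
  gamma(k) = sigma^2 * sum_{i=0..q-k} theta_i * theta_{i+k},
and rho(k) = gamma(k) / gamma(0). Sigma^2 cancels.
  numerator   = (1)*(0.3) + (0.3)*(0.22) = 0.366.
  denominator = (1)^2 + (0.3)^2 + (0.22)^2 = 1.1384.
  rho(1) = 0.366 / 1.1384 = 0.3215.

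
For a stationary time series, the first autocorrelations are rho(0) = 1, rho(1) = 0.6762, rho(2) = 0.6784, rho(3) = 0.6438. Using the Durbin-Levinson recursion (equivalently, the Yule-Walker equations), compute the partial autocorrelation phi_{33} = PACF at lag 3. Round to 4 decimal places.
\phi_{33} = 0.2131

The PACF at lag k is phi_{kk}, the last component of the solution
to the Yule-Walker system G_k phi = r_k where
  (G_k)_{ij} = rho(|i - j|), (r_k)_i = rho(i), i,j = 1..k.
Equivalently, Durbin-Levinson gives phi_{kk} iteratively:
  phi_{11} = rho(1)
  phi_{kk} = [rho(k) - sum_{j=1..k-1} phi_{k-1,j} rho(k-j)]
            / [1 - sum_{j=1..k-1} phi_{k-1,j} rho(j)],
  phi_{k,j} = phi_{k-1,j} - phi_{kk} phi_{k-1,k-j},  j = 1..k-1.
Step k = 1:
  phi_11 = rho(1) = 0.6762.
Step k = 2:
  phi_22 = [rho(2) - phi_11 rho(1)] / [1 - phi_11 rho(1)] = [0.6784 - (0.6762)(0.6762)] / [1 - (0.6762)(0.6762)]
         = 0.22115356 / 0.54275356 = 0.407466.
  Update: phi_21 = phi_11 - phi_22 phi_11 = 0.6762 - (0.407466)(0.6762) = 0.400672.
Step k = 3:
  phi_33 = [rho(3) - phi_21 rho(2) - phi_22 rho(1)] / [1 - phi_21 rho(1) - phi_22 rho(2)]
    numerator   = 0.6438 - (0.400672)(0.6784) - (0.407466)(0.6762) = 0.09645598
    denominator = 1 - (0.400672)(0.6762) - (0.407466)(0.6784) = 0.45264103
  phi_33 = 0.09645598 / 0.45264103 = 0.2131.
Therefore phi_{33} = 0.2131.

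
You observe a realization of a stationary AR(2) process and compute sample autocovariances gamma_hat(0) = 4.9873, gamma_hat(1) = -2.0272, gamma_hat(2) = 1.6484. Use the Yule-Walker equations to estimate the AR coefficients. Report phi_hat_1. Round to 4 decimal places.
\hat\phi_{1} = -0.3260

The Yule-Walker equations for an AR(p) process read, in matrix form,
  Gamma_p phi = r_p,   with   (Gamma_p)_{ij} = gamma(|i - j|),
                       (r_p)_i = gamma(i),   i,j = 1..p.
Substitute the sample gammas (Toeplitz matrix and right-hand side of size 2):
  Gamma_p = [[4.9873, -2.0272], [-2.0272, 4.9873]]
  r_p     = [-2.0272, 1.6484]
Written out:
  4.9873 phi_1 - 2.0272 phi_2 = -2.0272
  -2.0272 phi_1 + 4.9873 phi_2 = 1.6484
Solve by Cramer's rule:
  det = gamma(0)^2 - gamma(1)^2 = (4.9873)^2 - (-2.0272)^2 = 24.87316129 - 4.10953984 = 20.76362145
  phi_hat_1 = [gamma(1) gamma(0) - gamma(1) gamma(2)] / det = [(-2.0272)(4.9873) - (-2.0272)(1.6484)] / 20.76362145 = -6.76861808 / 20.76362145 = -0.326
  phi_hat_2 = [gamma(0) gamma(2) - gamma(1)^2] / det = [(4.9873)(1.6484) - (-2.0272)^2] / 20.76362145 = 4.11152548 / 20.76362145 = 0.198
So phi_hat = [-0.3260, 0.1980].
Therefore phi_hat_1 = -0.3260.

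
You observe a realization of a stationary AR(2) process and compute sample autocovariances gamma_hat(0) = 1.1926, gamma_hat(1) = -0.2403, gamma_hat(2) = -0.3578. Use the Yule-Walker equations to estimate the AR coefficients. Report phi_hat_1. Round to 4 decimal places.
\hat\phi_{1} = -0.2730

The Yule-Walker equations for an AR(p) process read, in matrix form,
  Gamma_p phi = r_p,   with   (Gamma_p)_{ij} = gamma(|i - j|),
                       (r_p)_i = gamma(i),   i,j = 1..p.
Substitute the sample gammas (Toeplitz matrix and right-hand side of size 2):
  Gamma_p = [[1.1926, -0.2403], [-0.2403, 1.1926]]
  r_p     = [-0.2403, -0.3578]
Written out:
  1.1926 phi_1 - 0.2403 phi_2 = -0.2403
  -0.2403 phi_1 + 1.1926 phi_2 = -0.3578
Solve by Cramer's rule:
  det = gamma(0)^2 - gamma(1)^2 = (1.1926)^2 - (-0.2403)^2 = 1.42229476 - 0.05774409 = 1.36455067
  phi_hat_1 = [gamma(1) gamma(0) - gamma(1) gamma(2)] / det = [(-0.2403)(1.1926) - (-0.2403)(-0.3578)] / 1.36455067 = -0.37256112 / 1.36455067 = -0.273
  phi_hat_2 = [gamma(0) gamma(2) - gamma(1)^2] / det = [(1.1926)(-0.3578) - (-0.2403)^2] / 1.36455067 = -0.48445637 / 1.36455067 = -0.355
So phi_hat = [-0.2730, -0.3550].
Therefore phi_hat_1 = -0.2730.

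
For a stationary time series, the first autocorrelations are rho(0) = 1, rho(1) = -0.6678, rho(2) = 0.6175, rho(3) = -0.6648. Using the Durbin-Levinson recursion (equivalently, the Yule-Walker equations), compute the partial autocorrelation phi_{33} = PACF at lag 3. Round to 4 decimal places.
\phi_{33} = -0.3460

The PACF at lag k is phi_{kk}, the last component of the solution
to the Yule-Walker system G_k phi = r_k where
  (G_k)_{ij} = rho(|i - j|), (r_k)_i = rho(i), i,j = 1..k.
Equivalently, Durbin-Levinson gives phi_{kk} iteratively:
  phi_{11} = rho(1)
  phi_{kk} = [rho(k) - sum_{j=1..k-1} phi_{k-1,j} rho(k-j)]
            / [1 - sum_{j=1..k-1} phi_{k-1,j} rho(j)],
  phi_{k,j} = phi_{k-1,j} - phi_{kk} phi_{k-1,k-j},  j = 1..k-1.
Step k = 1:
  phi_11 = rho(1) = -0.6678.
Step k = 2:
  phi_22 = [rho(2) - phi_11 rho(1)] / [1 - phi_11 rho(1)] = [0.6175 - (-0.6678)(-0.6678)] / [1 - (-0.6678)(-0.6678)]
         = 0.17154316 / 0.55404316 = 0.309621.
  Update: phi_21 = phi_11 - phi_22 phi_11 = -0.6678 - (0.309621)(-0.6678) = -0.461035.
Step k = 3:
  phi_33 = [rho(3) - phi_21 rho(2) - phi_22 rho(1)] / [1 - phi_21 rho(1) - phi_22 rho(2)]
    numerator   = -0.6648 - (-0.461035)(0.6175) - (0.309621)(-0.6678) = -0.17334603
    denominator = 1 - (-0.461035)(-0.6678) - (0.309621)(0.6175) = 0.50092987
  phi_33 = -0.17334603 / 0.50092987 = -0.346.
Therefore phi_{33} = -0.3460.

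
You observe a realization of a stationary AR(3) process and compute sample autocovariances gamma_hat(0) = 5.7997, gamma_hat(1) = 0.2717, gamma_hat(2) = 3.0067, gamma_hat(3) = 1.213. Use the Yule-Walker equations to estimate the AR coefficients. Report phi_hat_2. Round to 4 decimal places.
\hat\phi_{2} = 0.5120

The Yule-Walker equations for an AR(p) process read, in matrix form,
  Gamma_p phi = r_p,   with   (Gamma_p)_{ij} = gamma(|i - j|),
                       (r_p)_i = gamma(i),   i,j = 1..p.
Substitute the sample gammas (Toeplitz matrix and right-hand side of size 3):
  Gamma_p = [[5.7997, 0.2717, 3.0067], [0.2717, 5.7997, 0.2717], [3.0067, 0.2717, 5.7997]]
  r_p     = [0.2717, 3.0067, 1.213]
Written out (R1..R3):
  (R1) 5.7997 phi_1 + 0.2717 phi_2 + 3.0067 phi_3 = 0.2717
  (R2) 0.2717 phi_1 + 5.7997 phi_2 + 0.2717 phi_3 = 3.0067
  (R3) 3.0067 phi_1 + 0.2717 phi_2 + 5.7997 phi_3 = 1.213
Gaussian elimination:
  R2 <- R2 - (0.2717/5.7997) R1 = R2 - (0.046847) R1:  5.786972 phi_2 + 0.130844 phi_3 = 2.993972
  R3 <- R3 - (3.0067/5.7997) R1 = R3 - (0.518423) R1:  0.130844 phi_2 + 4.240956 phi_3 = 1.072144
  R3 <- R3 - (0.130844/5.786972) R2 = R3 - (0.02261) R2:  4.237998 phi_3 = 1.00445
Back-substitution:
  phi_hat_3 = 1.00445 / 4.237998 = 0.237011
  phi_hat_2 = (2.993972 - (0.130844)(0.237011)) / 5.786972 = 0.512005
  phi_hat_1 = (0.2717 - (0.2717)(0.512005) - (3.0067)(0.237011)) / 5.7997 = -0.100011
So phi_hat = [-0.1000, 0.5120, 0.2370].
Therefore phi_hat_2 = 0.5120.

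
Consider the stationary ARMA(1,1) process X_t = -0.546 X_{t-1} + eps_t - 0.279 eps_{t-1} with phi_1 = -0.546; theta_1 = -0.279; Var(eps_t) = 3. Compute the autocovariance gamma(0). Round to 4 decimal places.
\gamma(0) = 5.9091

Multiply the model equation by X_{t-k} and take expectations. With theta_0 = psi_0 = 1 and psi_j the MA(infinity) weights, this gives
  gamma(k) - sum_i phi_i gamma(k-i) = c_k,
  c_k = sigma^2 * sum_{j=k..q} theta_j psi_{j-k}   (c_k = 0 for k > q),
using gamma(-m) = gamma(m).
psi-weights needed (psi_j = theta_j + sum_i phi_i psi_{j-i}):
  psi_1 = theta_1 + phi_1 = -0.279 + (-0.546) = -0.825
Right-hand sides:
  c_0 = sigma^2 (1 + theta_1 psi_1) = 3 * (1 + (-0.279)(-0.825)) = 3 * 1.230175 = 3.690525
  c_1 = sigma^2 theta_1 = 3 * (-0.279) = -0.837
  c_2 = 0
Equations for k = 0 and k = 1 (AR order 1):
  gamma(0) = phi_1 gamma(1) + c_0
  gamma(1) = phi_1 gamma(0) + c_1
Substituting the second into the first: gamma(0) (1 - phi_1^2) = c_0 + phi_1 c_1, so
  gamma(0) = (c_0 + phi_1 c_1) / (1 - phi_1^2) = (3.690525 + (-0.546)(-0.837)) / (1 - (-0.546)^2) = 4.147527 / 0.701884 = 5.909135.
Therefore gamma(0) = 5.9091 (to 4 decimal places).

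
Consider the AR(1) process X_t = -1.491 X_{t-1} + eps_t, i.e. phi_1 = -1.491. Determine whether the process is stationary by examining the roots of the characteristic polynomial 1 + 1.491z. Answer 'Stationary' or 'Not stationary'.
\text{Not stationary}

The AR(p) characteristic polynomial is P(z) = 1 + 1.491z.
Stationarity requires all roots to lie outside the unit circle, i.e. |z| > 1 for every root.
This is linear in z: 1 + (1.491) z = 0  =>  z = -1/(1.491) = -0.670691,  |z| = 0.670691.
Moduli of all roots: 0.6707.
All moduli strictly greater than 1? No.
Verdict: Not stationary.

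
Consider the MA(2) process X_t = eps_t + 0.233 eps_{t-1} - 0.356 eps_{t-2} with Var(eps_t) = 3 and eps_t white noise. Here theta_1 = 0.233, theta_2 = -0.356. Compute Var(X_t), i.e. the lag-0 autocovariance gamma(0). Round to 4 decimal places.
\gamma(0) = 3.5431

For an MA(q) process X_t = eps_t + sum_i theta_i eps_{t-i} with
Var(eps_t) = sigma^2, the variance is
  gamma(0) = sigma^2 * (1 + sum_i theta_i^2).
  sum_i theta_i^2 = (0.233)^2 + (-0.356)^2 = 0.054289 + 0.126736 = 0.181025.
  gamma(0) = 3 * (1 + 0.181025) = 3 * 1.181025 = 3.543075, which rounds to 3.5431.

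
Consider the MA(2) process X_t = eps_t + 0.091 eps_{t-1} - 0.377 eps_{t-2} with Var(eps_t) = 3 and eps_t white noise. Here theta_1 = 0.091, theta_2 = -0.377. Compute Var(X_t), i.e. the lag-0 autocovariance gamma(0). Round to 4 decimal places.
\gamma(0) = 3.4512

For an MA(q) process X_t = eps_t + sum_i theta_i eps_{t-i} with
Var(eps_t) = sigma^2, the variance is
  gamma(0) = sigma^2 * (1 + sum_i theta_i^2).
  sum_i theta_i^2 = (0.091)^2 + (-0.377)^2 = 0.008281 + 0.142129 = 0.15041.
  gamma(0) = 3 * (1 + 0.15041) = 3 * 1.15041 = 3.45123, which rounds to 3.4512.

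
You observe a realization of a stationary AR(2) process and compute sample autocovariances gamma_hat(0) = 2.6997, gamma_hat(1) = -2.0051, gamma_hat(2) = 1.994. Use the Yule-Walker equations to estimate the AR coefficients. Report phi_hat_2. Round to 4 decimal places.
\hat\phi_{2} = 0.4170

The Yule-Walker equations for an AR(p) process read, in matrix form,
  Gamma_p phi = r_p,   with   (Gamma_p)_{ij} = gamma(|i - j|),
                       (r_p)_i = gamma(i),   i,j = 1..p.
Substitute the sample gammas (Toeplitz matrix and right-hand side of size 2):
  Gamma_p = [[2.6997, -2.0051], [-2.0051, 2.6997]]
  r_p     = [-2.0051, 1.994]
Written out:
  2.6997 phi_1 - 2.0051 phi_2 = -2.0051
  -2.0051 phi_1 + 2.6997 phi_2 = 1.994
Solve by Cramer's rule:
  det = gamma(0)^2 - gamma(1)^2 = (2.6997)^2 - (-2.0051)^2 = 7.28838009 - 4.02042601 = 3.26795408
  phi_hat_1 = [gamma(1) gamma(0) - gamma(1) gamma(2)] / det = [(-2.0051)(2.6997) - (-2.0051)(1.994)] / 3.26795408 = -1.41499907 / 3.26795408 = -0.433
  phi_hat_2 = [gamma(0) gamma(2) - gamma(1)^2] / det = [(2.6997)(1.994) - (-2.0051)^2] / 3.26795408 = 1.36277579 / 3.26795408 = 0.417
So phi_hat = [-0.4330, 0.4170].
Therefore phi_hat_2 = 0.4170.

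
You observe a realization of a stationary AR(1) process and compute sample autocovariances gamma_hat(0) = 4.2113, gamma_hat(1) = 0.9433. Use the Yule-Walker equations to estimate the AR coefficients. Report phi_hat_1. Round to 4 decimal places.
\hat\phi_{1} = 0.2240

The Yule-Walker equations for an AR(p) process read, in matrix form,
  Gamma_p phi = r_p,   with   (Gamma_p)_{ij} = gamma(|i - j|),
                       (r_p)_i = gamma(i),   i,j = 1..p.
Substitute the sample gammas (Toeplitz matrix and right-hand side of size 1):
  Gamma_p = [[4.2113]]
  r_p     = [0.9433]
With p = 1 this is the single equation gamma(0) phi_1 = gamma(1):
  phi_hat_1 = gamma(1) / gamma(0) = 0.9433 / 4.2113 = 0.2240.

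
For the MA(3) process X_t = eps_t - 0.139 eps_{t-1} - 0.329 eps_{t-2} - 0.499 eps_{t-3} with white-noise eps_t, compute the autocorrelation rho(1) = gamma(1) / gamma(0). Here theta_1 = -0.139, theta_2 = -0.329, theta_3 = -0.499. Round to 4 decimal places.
\rho(1) = 0.0515

For an MA(q) process with theta_0 = 1, the autocovariance is
  gamma(k) = sigma^2 * sum_{i=0..q-k} theta_i * theta_{i+k},
and rho(k) = gamma(k) / gamma(0). Sigma^2 cancels.
  numerator   = (1)*(-0.139) + (-0.139)*(-0.329) + (-0.329)*(-0.499) = 0.070902.
  denominator = (1)^2 + (-0.139)^2 + (-0.329)^2 + (-0.499)^2 = 1.376563.
  rho(1) = 0.070902 / 1.376563 = 0.0515.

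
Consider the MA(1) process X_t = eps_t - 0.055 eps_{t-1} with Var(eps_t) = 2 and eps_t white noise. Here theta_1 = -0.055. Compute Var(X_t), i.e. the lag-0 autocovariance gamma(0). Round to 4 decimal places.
\gamma(0) = 2.0061

For an MA(q) process X_t = eps_t + sum_i theta_i eps_{t-i} with
Var(eps_t) = sigma^2, the variance is
  gamma(0) = sigma^2 * (1 + sum_i theta_i^2).
  sum_i theta_i^2 = (-0.055)^2 = 0.003025.
  gamma(0) = 2 * (1 + 0.003025) = 2 * 1.003025 = 2.00605, which rounds to 2.0061.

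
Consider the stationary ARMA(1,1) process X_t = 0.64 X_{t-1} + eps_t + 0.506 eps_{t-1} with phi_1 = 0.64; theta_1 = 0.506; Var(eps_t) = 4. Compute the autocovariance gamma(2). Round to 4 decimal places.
\gamma(2) = 6.5783

Multiply the model equation by X_{t-k} and take expectations. With theta_0 = psi_0 = 1 and psi_j the MA(infinity) weights, this gives
  gamma(k) - sum_i phi_i gamma(k-i) = c_k,
  c_k = sigma^2 * sum_{j=k..q} theta_j psi_{j-k}   (c_k = 0 for k > q),
using gamma(-m) = gamma(m).
psi-weights needed (psi_j = theta_j + sum_i phi_i psi_{j-i}):
  psi_1 = theta_1 + phi_1 = 0.506 + (0.64) = 1.146
Right-hand sides:
  c_0 = sigma^2 (1 + theta_1 psi_1) = 4 * (1 + (0.506)(1.146)) = 4 * 1.579876 = 6.319504
  c_1 = sigma^2 theta_1 = 4 * (0.506) = 2.024
  c_2 = 0
Equations for k = 0 and k = 1 (AR order 1):
  gamma(0) = phi_1 gamma(1) + c_0
  gamma(1) = phi_1 gamma(0) + c_1
Substituting the second into the first: gamma(0) (1 - phi_1^2) = c_0 + phi_1 c_1, so
  gamma(0) = (c_0 + phi_1 c_1) / (1 - phi_1^2) = (6.319504 + (0.64)(2.024)) / (1 - (0.64)^2) = 7.614864 / 0.5904 = 12.897805.
  gamma(1) = phi_1 gamma(0) + c_1 = (0.64)(12.897805) + (2.024) = 10.278595.
For k = 2 (> q): gamma(2) = phi_1 gamma(1) = (0.64)(10.278595) = 6.578301.
Therefore gamma(2) = 6.5783 (to 4 decimal places).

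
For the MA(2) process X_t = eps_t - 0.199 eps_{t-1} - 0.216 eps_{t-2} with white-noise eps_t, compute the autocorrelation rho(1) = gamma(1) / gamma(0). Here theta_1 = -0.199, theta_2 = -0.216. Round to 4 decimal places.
\rho(1) = -0.1436

For an MA(q) process with theta_0 = 1, the autocovariance is
  gamma(k) = sigma^2 * sum_{i=0..q-k} theta_i * theta_{i+k},
and rho(k) = gamma(k) / gamma(0). Sigma^2 cancels.
  numerator   = (1)*(-0.199) + (-0.199)*(-0.216) = -0.156016.
  denominator = (1)^2 + (-0.199)^2 + (-0.216)^2 = 1.086257.
  rho(1) = -0.156016 / 1.086257 = -0.1436.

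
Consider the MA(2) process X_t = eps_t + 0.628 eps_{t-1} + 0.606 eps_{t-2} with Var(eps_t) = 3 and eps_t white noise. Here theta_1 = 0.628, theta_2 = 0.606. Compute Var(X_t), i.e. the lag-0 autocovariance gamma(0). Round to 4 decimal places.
\gamma(0) = 5.2849

For an MA(q) process X_t = eps_t + sum_i theta_i eps_{t-i} with
Var(eps_t) = sigma^2, the variance is
  gamma(0) = sigma^2 * (1 + sum_i theta_i^2).
  sum_i theta_i^2 = (0.628)^2 + (0.606)^2 = 0.394384 + 0.367236 = 0.76162.
  gamma(0) = 3 * (1 + 0.76162) = 3 * 1.76162 = 5.28486, which rounds to 5.2849.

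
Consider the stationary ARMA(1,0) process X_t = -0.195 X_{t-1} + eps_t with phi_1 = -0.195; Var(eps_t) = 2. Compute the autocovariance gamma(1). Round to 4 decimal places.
\gamma(1) = -0.4054

Multiply the model equation by X_{t-k} and take expectations. With theta_0 = psi_0 = 1 and psi_j the MA(infinity) weights, this gives
  gamma(k) - sum_i phi_i gamma(k-i) = c_k,
  c_k = sigma^2 * sum_{j=k..q} theta_j psi_{j-k}   (c_k = 0 for k > q),
using gamma(-m) = gamma(m).
Pure AR (q = 0): c_0 = sigma^2 = 2, c_k = 0 for k >= 1.
Equations for k = 0 and k = 1 (AR order 1):
  gamma(0) = phi_1 gamma(1) + c_0
  gamma(1) = phi_1 gamma(0) + c_1
Substituting the second into the first: gamma(0) (1 - phi_1^2) = c_0 + phi_1 c_1, so
  gamma(0) = c_0 / (1 - phi_1^2) = 2 / (1 - (-0.195)^2) = 2 / 0.961975 = 2.079056.
  gamma(1) = phi_1 gamma(0) = (-0.195)(2.079056) = -0.405416.
Therefore gamma(1) = -0.4054 (to 4 decimal places).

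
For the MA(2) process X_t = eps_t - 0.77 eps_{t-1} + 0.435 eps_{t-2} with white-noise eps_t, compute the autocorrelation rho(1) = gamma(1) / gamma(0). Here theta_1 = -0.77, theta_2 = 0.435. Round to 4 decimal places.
\rho(1) = -0.6200

For an MA(q) process with theta_0 = 1, the autocovariance is
  gamma(k) = sigma^2 * sum_{i=0..q-k} theta_i * theta_{i+k},
and rho(k) = gamma(k) / gamma(0). Sigma^2 cancels.
  numerator   = (1)*(-0.77) + (-0.77)*(0.435) = -1.10495.
  denominator = (1)^2 + (-0.77)^2 + (0.435)^2 = 1.782125.
  rho(1) = -1.10495 / 1.782125 = -0.6200.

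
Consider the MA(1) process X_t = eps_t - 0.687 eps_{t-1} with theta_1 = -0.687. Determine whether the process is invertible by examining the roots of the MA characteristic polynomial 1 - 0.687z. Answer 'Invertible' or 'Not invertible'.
\text{Invertible}

The MA(q) characteristic polynomial is P(z) = 1 - 0.687z.
Invertibility requires all roots to lie outside the unit circle, i.e. |z| > 1 for every root.
This is linear in z: 1 + (-0.687) z = 0  =>  z = -1/(-0.687) = 1.455604,  |z| = 1.455604.
Moduli of all roots: 1.4556.
All moduli strictly greater than 1? Yes.
Verdict: Invertible.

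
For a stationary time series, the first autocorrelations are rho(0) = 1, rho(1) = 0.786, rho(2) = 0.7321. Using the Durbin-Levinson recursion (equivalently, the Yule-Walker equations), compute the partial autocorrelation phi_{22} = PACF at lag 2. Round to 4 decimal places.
\phi_{22} = 0.2991

The PACF at lag k is phi_{kk}, the last component of the solution
to the Yule-Walker system G_k phi = r_k where
  (G_k)_{ij} = rho(|i - j|), (r_k)_i = rho(i), i,j = 1..k.
Equivalently, Durbin-Levinson gives phi_{kk} iteratively:
  phi_{11} = rho(1)
  phi_{kk} = [rho(k) - sum_{j=1..k-1} phi_{k-1,j} rho(k-j)]
            / [1 - sum_{j=1..k-1} phi_{k-1,j} rho(j)],
  phi_{k,j} = phi_{k-1,j} - phi_{kk} phi_{k-1,k-j},  j = 1..k-1.
Step k = 1:
  phi_11 = rho(1) = 0.786.
Step k = 2:
  phi_22 = [rho(2) - phi_11 rho(1)] / [1 - phi_11 rho(1)] = [0.7321 - (0.786)(0.786)] / [1 - (0.786)(0.786)]
         = 0.114304 / 0.382204 = 0.2991.
Therefore phi_{22} = 0.2991.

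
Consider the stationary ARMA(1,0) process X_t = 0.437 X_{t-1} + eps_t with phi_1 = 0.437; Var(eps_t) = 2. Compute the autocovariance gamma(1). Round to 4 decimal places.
\gamma(1) = 1.0803

Multiply the model equation by X_{t-k} and take expectations. With theta_0 = psi_0 = 1 and psi_j the MA(infinity) weights, this gives
  gamma(k) - sum_i phi_i gamma(k-i) = c_k,
  c_k = sigma^2 * sum_{j=k..q} theta_j psi_{j-k}   (c_k = 0 for k > q),
using gamma(-m) = gamma(m).
Pure AR (q = 0): c_0 = sigma^2 = 2, c_k = 0 for k >= 1.
Equations for k = 0 and k = 1 (AR order 1):
  gamma(0) = phi_1 gamma(1) + c_0
  gamma(1) = phi_1 gamma(0) + c_1
Substituting the second into the first: gamma(0) (1 - phi_1^2) = c_0 + phi_1 c_1, so
  gamma(0) = c_0 / (1 - phi_1^2) = 2 / (1 - (0.437)^2) = 2 / 0.809031 = 2.472093.
  gamma(1) = phi_1 gamma(0) = (0.437)(2.472093) = 1.080305.
Therefore gamma(1) = 1.0803 (to 4 decimal places).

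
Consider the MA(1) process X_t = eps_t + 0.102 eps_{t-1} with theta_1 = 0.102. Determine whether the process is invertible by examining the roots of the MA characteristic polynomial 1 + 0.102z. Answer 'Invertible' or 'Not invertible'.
\text{Invertible}

The MA(q) characteristic polynomial is P(z) = 1 + 0.102z.
Invertibility requires all roots to lie outside the unit circle, i.e. |z| > 1 for every root.
This is linear in z: 1 + (0.102) z = 0  =>  z = -1/(0.102) = -9.803922,  |z| = 9.803922.
Moduli of all roots: 9.8039.
All moduli strictly greater than 1? Yes.
Verdict: Invertible.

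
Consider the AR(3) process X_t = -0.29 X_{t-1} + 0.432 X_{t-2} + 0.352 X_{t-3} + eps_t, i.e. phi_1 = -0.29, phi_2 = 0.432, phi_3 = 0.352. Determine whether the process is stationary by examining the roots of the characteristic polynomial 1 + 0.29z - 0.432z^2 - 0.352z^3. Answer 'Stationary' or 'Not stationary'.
\text{Stationary}

The AR(p) characteristic polynomial is P(z) = 1 + 0.29z - 0.432z^2 - 0.352z^3.
Stationarity requires all roots to lie outside the unit circle, i.e. |z| > 1 for every root.
Degree 3: look for a simple real root z0 first, then factor out (1 - z/z0) and solve the remaining quadratic.
Testing z0 = 1.25: P(1.25) = 1 + (0.29)(1.25) + (-0.432)(1.25)^2 + (-0.352)(1.25)^3
  = 1 + (0.3625) + (-0.675) + (-0.6875) = 0.  So z_0 = 1.25 is a root, |z_0| = 1.25.
Divide out the factor (1 - 0.8 z) = (1 - z/z0) (since 1/z0 = 0.8):
  P(z) = (1 - 0.8 z)(1 + (1.09) z + (0.44) z^2)
  [check: z-coef 1.09 - (0.8) = 0.29; z^2-coef 0.44 - (0.8)(1.09) = -0.432; z^3-coef -(0.8)(0.44) = -0.352.]
Remaining roots from the quadratic factor 1 + (1.09) z + (0.44) z^2:
  Set 1 + (1.09) z + (0.44) z^2 = 0, i.e. a z^2 + b z + c = 0 with a = 0.44, b = 1.09, c = 1.
  Discriminant D = b^2 - 4ac = (1.09)^2 - 4*(0.44)*1 = 1.1881 - (1.76) = -0.5719.
  D < 0, so the roots are the complex-conjugate pair z = (-b +/- i sqrt(-D)) / (2a) = -1.2386 +/- 0.8594i.
  For a conjugate pair |z|^2 = z * conj(z) = (product of roots) = c/a = 1/(0.44) = 2.272727, so |z| = sqrt(2.272727) = 1.5076 for both roots.
Moduli of all roots: 1.2500, 1.5076, 1.5076.
All moduli strictly greater than 1? Yes.
Verdict: Stationary.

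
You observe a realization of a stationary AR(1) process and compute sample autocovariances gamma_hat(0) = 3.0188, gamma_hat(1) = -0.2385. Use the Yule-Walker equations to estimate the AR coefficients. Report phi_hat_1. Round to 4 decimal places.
\hat\phi_{1} = -0.0790

The Yule-Walker equations for an AR(p) process read, in matrix form,
  Gamma_p phi = r_p,   with   (Gamma_p)_{ij} = gamma(|i - j|),
                       (r_p)_i = gamma(i),   i,j = 1..p.
Substitute the sample gammas (Toeplitz matrix and right-hand side of size 1):
  Gamma_p = [[3.0188]]
  r_p     = [-0.2385]
With p = 1 this is the single equation gamma(0) phi_1 = gamma(1):
  phi_hat_1 = gamma(1) / gamma(0) = -0.2385 / 3.0188 = -0.0790.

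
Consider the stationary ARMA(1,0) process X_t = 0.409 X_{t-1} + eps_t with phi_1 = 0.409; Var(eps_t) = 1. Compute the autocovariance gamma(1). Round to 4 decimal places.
\gamma(1) = 0.4912

Multiply the model equation by X_{t-k} and take expectations. With theta_0 = psi_0 = 1 and psi_j the MA(infinity) weights, this gives
  gamma(k) - sum_i phi_i gamma(k-i) = c_k,
  c_k = sigma^2 * sum_{j=k..q} theta_j psi_{j-k}   (c_k = 0 for k > q),
using gamma(-m) = gamma(m).
Pure AR (q = 0): c_0 = sigma^2 = 1, c_k = 0 for k >= 1.
Equations for k = 0 and k = 1 (AR order 1):
  gamma(0) = phi_1 gamma(1) + c_0
  gamma(1) = phi_1 gamma(0) + c_1
Substituting the second into the first: gamma(0) (1 - phi_1^2) = c_0 + phi_1 c_1, so
  gamma(0) = c_0 / (1 - phi_1^2) = 1 / (1 - (0.409)^2) = 1 / 0.832719 = 1.200885.
  gamma(1) = phi_1 gamma(0) = (0.409)(1.200885) = 0.491162.
Therefore gamma(1) = 0.4912 (to 4 decimal places).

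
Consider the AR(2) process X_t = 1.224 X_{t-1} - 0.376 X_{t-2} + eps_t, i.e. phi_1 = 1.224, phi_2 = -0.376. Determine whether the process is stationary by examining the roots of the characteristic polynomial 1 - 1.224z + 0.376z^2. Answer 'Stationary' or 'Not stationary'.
\text{Stationary}

The AR(p) characteristic polynomial is P(z) = 1 - 1.224z + 0.376z^2.
Stationarity requires all roots to lie outside the unit circle, i.e. |z| > 1 for every root.
Set 1 + (-1.224) z + (0.376) z^2 = 0, i.e. a z^2 + b z + c = 0 with a = 0.376, b = -1.224, c = 1.
Discriminant D = b^2 - 4ac = (-1.224)^2 - 4*(0.376)*1 = 1.498176 - (1.504) = -0.005824.
D < 0, so the roots are the complex-conjugate pair z = (-b +/- i sqrt(-D)) / (2a) = 1.6277 +/- 0.1015i.
For a conjugate pair |z|^2 = z * conj(z) = (product of roots) = c/a = 1/(0.376) = 2.659574, so |z| = sqrt(2.659574) = 1.6308 for both roots.
Moduli of all roots: 1.6308, 1.6308.
All moduli strictly greater than 1? Yes.
Verdict: Stationary.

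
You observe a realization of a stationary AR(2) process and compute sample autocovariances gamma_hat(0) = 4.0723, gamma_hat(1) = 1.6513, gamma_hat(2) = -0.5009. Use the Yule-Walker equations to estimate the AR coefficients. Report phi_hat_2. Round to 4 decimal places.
\hat\phi_{2} = -0.3440

The Yule-Walker equations for an AR(p) process read, in matrix form,
  Gamma_p phi = r_p,   with   (Gamma_p)_{ij} = gamma(|i - j|),
                       (r_p)_i = gamma(i),   i,j = 1..p.
Substitute the sample gammas (Toeplitz matrix and right-hand side of size 2):
  Gamma_p = [[4.0723, 1.6513], [1.6513, 4.0723]]
  r_p     = [1.6513, -0.5009]
Written out:
  4.0723 phi_1 + 1.6513 phi_2 = 1.6513
  1.6513 phi_1 + 4.0723 phi_2 = -0.5009
Solve by Cramer's rule:
  det = gamma(0)^2 - gamma(1)^2 = (4.0723)^2 - (1.6513)^2 = 16.58362729 - 2.72679169 = 13.8568356
  phi_hat_1 = [gamma(1) gamma(0) - gamma(1) gamma(2)] / det = [(1.6513)(4.0723) - (1.6513)(-0.5009)] / 13.8568356 = 7.55172516 / 13.8568356 = 0.545
  phi_hat_2 = [gamma(0) gamma(2) - gamma(1)^2] / det = [(4.0723)(-0.5009) - (1.6513)^2] / 13.8568356 = -4.76660676 / 13.8568356 = -0.344
So phi_hat = [0.5450, -0.3440].
Therefore phi_hat_2 = -0.3440.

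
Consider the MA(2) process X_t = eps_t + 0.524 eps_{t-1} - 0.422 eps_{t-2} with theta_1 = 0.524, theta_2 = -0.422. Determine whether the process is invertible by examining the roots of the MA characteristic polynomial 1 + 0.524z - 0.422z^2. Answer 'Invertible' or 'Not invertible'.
\text{Invertible}

The MA(q) characteristic polynomial is P(z) = 1 + 0.524z - 0.422z^2.
Invertibility requires all roots to lie outside the unit circle, i.e. |z| > 1 for every root.
Set 1 + (0.524) z + (-0.422) z^2 = 0, i.e. a z^2 + b z + c = 0 with a = -0.422, b = 0.524, c = 1.
Discriminant D = b^2 - 4ac = (0.524)^2 - 4*(-0.422)*1 = 0.274576 - (-1.688) = 1.962576.
D >= 0, so the roots are real: z = (-b +/- sqrt(D)) / (2a) = (-0.524 +/- 1.40092) / (-0.844).
  z_1 = (-0.524 + 1.40092) / (-0.844) = -1.039,   |z_1| = 1.039.
  z_2 = (-0.524 - 1.40092) / (-0.844) = 2.2807,   |z_2| = 2.2807.
Moduli of all roots: 1.0390, 2.2807.
All moduli strictly greater than 1? Yes.
Verdict: Invertible.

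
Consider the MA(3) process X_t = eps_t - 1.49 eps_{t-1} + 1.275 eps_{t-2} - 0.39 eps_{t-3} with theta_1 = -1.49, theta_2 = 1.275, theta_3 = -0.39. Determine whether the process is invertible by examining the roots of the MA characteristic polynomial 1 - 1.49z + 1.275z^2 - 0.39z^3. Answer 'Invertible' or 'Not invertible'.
\text{Invertible}

The MA(q) characteristic polynomial is P(z) = 1 - 1.49z + 1.275z^2 - 0.39z^3.
Invertibility requires all roots to lie outside the unit circle, i.e. |z| > 1 for every root.
Degree 3: look for a simple real root z0 first, then factor out (1 - z/z0) and solve the remaining quadratic.
Testing z0 = 2: P(2) = 1 + (-1.49)(2) + (1.275)(2)^2 + (-0.39)(2)^3
  = 1 + (-2.98) + (5.1) + (-3.12) = 0.  So z_0 = 2 is a root, |z_0| = 2.
Divide out the factor (1 - 0.5 z) = (1 - z/z0) (since 1/z0 = 0.5):
  P(z) = (1 - 0.5 z)(1 + (-0.99) z + (0.78) z^2)
  [check: z-coef -0.99 - (0.5) = -1.49; z^2-coef 0.78 - (0.5)(-0.99) = 1.275; z^3-coef -(0.5)(0.78) = -0.39.]
Remaining roots from the quadratic factor 1 + (-0.99) z + (0.78) z^2:
  Set 1 + (-0.99) z + (0.78) z^2 = 0, i.e. a z^2 + b z + c = 0 with a = 0.78, b = -0.99, c = 1.
  Discriminant D = b^2 - 4ac = (-0.99)^2 - 4*(0.78)*1 = 0.9801 - (3.12) = -2.1399.
  D < 0, so the roots are the complex-conjugate pair z = (-b +/- i sqrt(-D)) / (2a) = 0.6346 +/- 0.9377i.
  For a conjugate pair |z|^2 = z * conj(z) = (product of roots) = c/a = 1/(0.78) = 1.282051, so |z| = sqrt(1.282051) = 1.1323 for both roots.
Moduli of all roots: 2.0000, 1.1323, 1.1323.
All moduli strictly greater than 1? Yes.
Verdict: Invertible.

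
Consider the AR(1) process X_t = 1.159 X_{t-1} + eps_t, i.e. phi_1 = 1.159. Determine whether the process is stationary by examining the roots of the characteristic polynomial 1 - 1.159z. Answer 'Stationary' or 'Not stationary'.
\text{Not stationary}

The AR(p) characteristic polynomial is P(z) = 1 - 1.159z.
Stationarity requires all roots to lie outside the unit circle, i.e. |z| > 1 for every root.
This is linear in z: 1 + (-1.159) z = 0  =>  z = -1/(-1.159) = 0.862813,  |z| = 0.862813.
Moduli of all roots: 0.8628.
All moduli strictly greater than 1? No.
Verdict: Not stationary.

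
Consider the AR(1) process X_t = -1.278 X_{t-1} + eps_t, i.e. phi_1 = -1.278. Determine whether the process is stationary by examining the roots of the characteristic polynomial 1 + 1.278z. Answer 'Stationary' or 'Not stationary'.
\text{Not stationary}

The AR(p) characteristic polynomial is P(z) = 1 + 1.278z.
Stationarity requires all roots to lie outside the unit circle, i.e. |z| > 1 for every root.
This is linear in z: 1 + (1.278) z = 0  =>  z = -1/(1.278) = -0.782473,  |z| = 0.782473.
Moduli of all roots: 0.7825.
All moduli strictly greater than 1? No.
Verdict: Not stationary.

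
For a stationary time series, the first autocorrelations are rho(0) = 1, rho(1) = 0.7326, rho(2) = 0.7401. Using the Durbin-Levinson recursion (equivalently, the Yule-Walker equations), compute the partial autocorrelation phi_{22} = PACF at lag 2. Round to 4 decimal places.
\phi_{22} = 0.4390

The PACF at lag k is phi_{kk}, the last component of the solution
to the Yule-Walker system G_k phi = r_k where
  (G_k)_{ij} = rho(|i - j|), (r_k)_i = rho(i), i,j = 1..k.
Equivalently, Durbin-Levinson gives phi_{kk} iteratively:
  phi_{11} = rho(1)
  phi_{kk} = [rho(k) - sum_{j=1..k-1} phi_{k-1,j} rho(k-j)]
            / [1 - sum_{j=1..k-1} phi_{k-1,j} rho(j)],
  phi_{k,j} = phi_{k-1,j} - phi_{kk} phi_{k-1,k-j},  j = 1..k-1.
Step k = 1:
  phi_11 = rho(1) = 0.7326.
Step k = 2:
  phi_22 = [rho(2) - phi_11 rho(1)] / [1 - phi_11 rho(1)] = [0.7401 - (0.7326)(0.7326)] / [1 - (0.7326)(0.7326)]
         = 0.20339724 / 0.46329724 = 0.439.
Therefore phi_{22} = 0.4390.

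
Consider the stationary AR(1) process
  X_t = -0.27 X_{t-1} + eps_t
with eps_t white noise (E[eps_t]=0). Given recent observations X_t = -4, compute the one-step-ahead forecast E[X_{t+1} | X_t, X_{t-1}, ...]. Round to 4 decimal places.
E[X_{t+1} \mid \mathcal F_t] = 1.0800

For an AR(p) model X_t = c + sum_i phi_i X_{t-i} + eps_t, the
one-step-ahead conditional mean is
  E[X_{t+1} | X_t, ...] = c + sum_i phi_i X_{t+1-i}.
Substitute known values:
  E[X_{t+1} | ...] = (-0.27) * (-4)
                   = 1.0800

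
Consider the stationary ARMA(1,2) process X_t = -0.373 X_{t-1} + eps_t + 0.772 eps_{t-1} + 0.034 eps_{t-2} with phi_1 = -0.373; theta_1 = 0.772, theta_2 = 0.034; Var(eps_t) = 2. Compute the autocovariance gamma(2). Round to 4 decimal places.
\gamma(2) = -0.1912

Multiply the model equation by X_{t-k} and take expectations. With theta_0 = psi_0 = 1 and psi_j the MA(infinity) weights, this gives
  gamma(k) - sum_i phi_i gamma(k-i) = c_k,
  c_k = sigma^2 * sum_{j=k..q} theta_j psi_{j-k}   (c_k = 0 for k > q),
using gamma(-m) = gamma(m).
psi-weights needed (psi_j = theta_j + sum_i phi_i psi_{j-i}):
  psi_1 = theta_1 + phi_1 = 0.772 + (-0.373) = 0.399
  psi_2 = theta_2 + phi_1 psi_1 = 0.034 + (-0.373)(0.399) = -0.114827
Right-hand sides:
  c_0 = sigma^2 (1 + theta_1 psi_1 + theta_2 psi_2) = 2 * (1 + (0.772)(0.399) + (0.034)(-0.114827)) = 2 * 1.304124 = 2.608248
  c_1 = sigma^2 (theta_1 + theta_2 psi_1) = 2 * (0.772 + (0.034)(0.399)) = 1.571132
  c_2 = sigma^2 theta_2 = 2 * (0.034) = 0.068
Equations for k = 0 and k = 1 (AR order 1):
  gamma(0) = phi_1 gamma(1) + c_0
  gamma(1) = phi_1 gamma(0) + c_1
Substituting the second into the first: gamma(0) (1 - phi_1^2) = c_0 + phi_1 c_1, so
  gamma(0) = (c_0 + phi_1 c_1) / (1 - phi_1^2) = (2.608248 + (-0.373)(1.571132)) / (1 - (-0.373)^2) = 2.022216 / 0.860871 = 2.349034.
  gamma(1) = phi_1 gamma(0) + c_1 = (-0.373)(2.349034) + (1.571132) = 0.694942.
For k = 2: gamma(2) = phi_1 gamma(1) + c_2
  = (-0.373)(0.694942) + (0.068) = -0.191213.
Therefore gamma(2) = -0.1912 (to 4 decimal places).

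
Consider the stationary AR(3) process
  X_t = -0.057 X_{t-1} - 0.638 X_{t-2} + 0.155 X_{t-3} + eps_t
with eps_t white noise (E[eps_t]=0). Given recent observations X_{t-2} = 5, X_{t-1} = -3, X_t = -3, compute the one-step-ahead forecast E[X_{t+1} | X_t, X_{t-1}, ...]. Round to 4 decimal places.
E[X_{t+1} \mid \mathcal F_t] = 2.8600

For an AR(p) model X_t = c + sum_i phi_i X_{t-i} + eps_t, the
one-step-ahead conditional mean is
  E[X_{t+1} | X_t, ...] = c + sum_i phi_i X_{t+1-i}.
Substitute known values:
  E[X_{t+1} | ...] = (-0.057) * (-3) + (-0.638) * (-3) + (0.155) * (5)
                   = 2.8600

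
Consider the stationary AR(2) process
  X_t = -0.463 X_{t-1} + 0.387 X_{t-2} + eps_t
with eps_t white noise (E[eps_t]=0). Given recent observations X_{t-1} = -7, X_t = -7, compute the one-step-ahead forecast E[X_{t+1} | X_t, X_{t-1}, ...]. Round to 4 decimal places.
E[X_{t+1} \mid \mathcal F_t] = 0.5320

For an AR(p) model X_t = c + sum_i phi_i X_{t-i} + eps_t, the
one-step-ahead conditional mean is
  E[X_{t+1} | X_t, ...] = c + sum_i phi_i X_{t+1-i}.
Substitute known values:
  E[X_{t+1} | ...] = (-0.463) * (-7) + (0.387) * (-7)
                   = 0.5320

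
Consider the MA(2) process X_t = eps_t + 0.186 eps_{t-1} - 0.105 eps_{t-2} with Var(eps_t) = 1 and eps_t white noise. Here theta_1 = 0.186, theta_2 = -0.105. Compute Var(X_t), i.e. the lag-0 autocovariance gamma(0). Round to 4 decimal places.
\gamma(0) = 1.0456

For an MA(q) process X_t = eps_t + sum_i theta_i eps_{t-i} with
Var(eps_t) = sigma^2, the variance is
  gamma(0) = sigma^2 * (1 + sum_i theta_i^2).
  sum_i theta_i^2 = (0.186)^2 + (-0.105)^2 = 0.034596 + 0.011025 = 0.045621.
  gamma(0) = 1 * (1 + 0.045621) = 1 * 1.045621 = 1.045621, which rounds to 1.0456.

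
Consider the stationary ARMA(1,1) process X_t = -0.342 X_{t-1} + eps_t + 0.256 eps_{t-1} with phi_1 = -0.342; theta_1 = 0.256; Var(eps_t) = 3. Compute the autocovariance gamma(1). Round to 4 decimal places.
\gamma(1) = -0.2666

Multiply the model equation by X_{t-k} and take expectations. With theta_0 = psi_0 = 1 and psi_j the MA(infinity) weights, this gives
  gamma(k) - sum_i phi_i gamma(k-i) = c_k,
  c_k = sigma^2 * sum_{j=k..q} theta_j psi_{j-k}   (c_k = 0 for k > q),
using gamma(-m) = gamma(m).
psi-weights needed (psi_j = theta_j + sum_i phi_i psi_{j-i}):
  psi_1 = theta_1 + phi_1 = 0.256 + (-0.342) = -0.086
Right-hand sides:
  c_0 = sigma^2 (1 + theta_1 psi_1) = 3 * (1 + (0.256)(-0.086)) = 3 * 0.977984 = 2.933952
  c_1 = sigma^2 theta_1 = 3 * (0.256) = 0.768
  c_2 = 0
Equations for k = 0 and k = 1 (AR order 1):
  gamma(0) = phi_1 gamma(1) + c_0
  gamma(1) = phi_1 gamma(0) + c_1
Substituting the second into the first: gamma(0) (1 - phi_1^2) = c_0 + phi_1 c_1, so
  gamma(0) = (c_0 + phi_1 c_1) / (1 - phi_1^2) = (2.933952 + (-0.342)(0.768)) / (1 - (-0.342)^2) = 2.671296 / 0.883036 = 3.025127.
  gamma(1) = phi_1 gamma(0) + c_1 = (-0.342)(3.025127) + (0.768) = -0.266593.
Therefore gamma(1) = -0.2666 (to 4 decimal places).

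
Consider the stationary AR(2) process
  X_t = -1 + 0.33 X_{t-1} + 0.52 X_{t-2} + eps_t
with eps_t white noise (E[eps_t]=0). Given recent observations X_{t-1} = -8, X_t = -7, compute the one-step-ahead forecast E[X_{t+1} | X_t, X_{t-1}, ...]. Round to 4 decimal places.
E[X_{t+1} \mid \mathcal F_t] = -7.4700

For an AR(p) model X_t = c + sum_i phi_i X_{t-i} + eps_t, the
one-step-ahead conditional mean is
  E[X_{t+1} | X_t, ...] = c + sum_i phi_i X_{t+1-i}.
Substitute known values:
  E[X_{t+1} | ...] = -1 + (0.33) * (-7) + (0.52) * (-8)
                   = -7.4700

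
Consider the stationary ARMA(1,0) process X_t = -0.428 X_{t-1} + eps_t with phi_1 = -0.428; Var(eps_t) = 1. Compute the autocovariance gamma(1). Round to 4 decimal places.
\gamma(1) = -0.5240

Multiply the model equation by X_{t-k} and take expectations. With theta_0 = psi_0 = 1 and psi_j the MA(infinity) weights, this gives
  gamma(k) - sum_i phi_i gamma(k-i) = c_k,
  c_k = sigma^2 * sum_{j=k..q} theta_j psi_{j-k}   (c_k = 0 for k > q),
using gamma(-m) = gamma(m).
Pure AR (q = 0): c_0 = sigma^2 = 1, c_k = 0 for k >= 1.
Equations for k = 0 and k = 1 (AR order 1):
  gamma(0) = phi_1 gamma(1) + c_0
  gamma(1) = phi_1 gamma(0) + c_1
Substituting the second into the first: gamma(0) (1 - phi_1^2) = c_0 + phi_1 c_1, so
  gamma(0) = c_0 / (1 - phi_1^2) = 1 / (1 - (-0.428)^2) = 1 / 0.816816 = 1.224266.
  gamma(1) = phi_1 gamma(0) = (-0.428)(1.224266) = -0.523986.
Therefore gamma(1) = -0.5240 (to 4 decimal places).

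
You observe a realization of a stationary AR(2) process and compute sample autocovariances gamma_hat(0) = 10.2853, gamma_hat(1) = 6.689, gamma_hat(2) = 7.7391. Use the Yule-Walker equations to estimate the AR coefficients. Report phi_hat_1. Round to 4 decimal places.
\hat\phi_{1} = 0.2790

The Yule-Walker equations for an AR(p) process read, in matrix form,
  Gamma_p phi = r_p,   with   (Gamma_p)_{ij} = gamma(|i - j|),
                       (r_p)_i = gamma(i),   i,j = 1..p.
Substitute the sample gammas (Toeplitz matrix and right-hand side of size 2):
  Gamma_p = [[10.2853, 6.689], [6.689, 10.2853]]
  r_p     = [6.689, 7.7391]
Written out:
  10.2853 phi_1 + 6.689 phi_2 = 6.689
  6.689 phi_1 + 10.2853 phi_2 = 7.7391
Solve by Cramer's rule:
  det = gamma(0)^2 - gamma(1)^2 = (10.2853)^2 - (6.689)^2 = 105.78739609 - 44.742721 = 61.04467509
  phi_hat_1 = [gamma(1) gamma(0) - gamma(1) gamma(2)] / det = [(6.689)(10.2853) - (6.689)(7.7391)] / 61.04467509 = 17.0315318 / 61.04467509 = 0.279
  phi_hat_2 = [gamma(0) gamma(2) - gamma(1)^2] / det = [(10.2853)(7.7391) - (6.689)^2] / 61.04467509 = 34.85624423 / 61.04467509 = 0.571
So phi_hat = [0.2790, 0.5710].
Therefore phi_hat_1 = 0.2790.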